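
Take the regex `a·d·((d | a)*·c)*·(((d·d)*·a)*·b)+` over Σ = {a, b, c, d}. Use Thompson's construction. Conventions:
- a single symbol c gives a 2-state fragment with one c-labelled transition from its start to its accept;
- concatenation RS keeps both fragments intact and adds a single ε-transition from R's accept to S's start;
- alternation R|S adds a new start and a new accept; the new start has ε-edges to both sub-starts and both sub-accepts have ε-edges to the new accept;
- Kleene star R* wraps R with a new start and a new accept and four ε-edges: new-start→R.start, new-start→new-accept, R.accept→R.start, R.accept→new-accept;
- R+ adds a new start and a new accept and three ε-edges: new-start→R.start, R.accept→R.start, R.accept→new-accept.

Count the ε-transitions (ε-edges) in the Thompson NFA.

Per subexpression:
Each of the 9 symbol leaves contributes 0 ε-transitions.
  d | a → 4 ε-transitions
  (d | a)* → 8 ε-transitions
  (d | a)*·c → 9 ε-transitions
  ((d | a)*·c)* → 13 ε-transitions
  d·d → 1 ε-transition
  (d·d)* → 5 ε-transitions
  (d·d)*·a → 6 ε-transitions
  ((d·d)*·a)* → 10 ε-transitions
  ((d·d)*·a)*·b → 11 ε-transitions
  (((d·d)*·a)*·b)+ → 14 ε-transitions
  a·d·((d | a)*·c)*·(((d·d)*·a)*·b)+ → 30 ε-transitions

30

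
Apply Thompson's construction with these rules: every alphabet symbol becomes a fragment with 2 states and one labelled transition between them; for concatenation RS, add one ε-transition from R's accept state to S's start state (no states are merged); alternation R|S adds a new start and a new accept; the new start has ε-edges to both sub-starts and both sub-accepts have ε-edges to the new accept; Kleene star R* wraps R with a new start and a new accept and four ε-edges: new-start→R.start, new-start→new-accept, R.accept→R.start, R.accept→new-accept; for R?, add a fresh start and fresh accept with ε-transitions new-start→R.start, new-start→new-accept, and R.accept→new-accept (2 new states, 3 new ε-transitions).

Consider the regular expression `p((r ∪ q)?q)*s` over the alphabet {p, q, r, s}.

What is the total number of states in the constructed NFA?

16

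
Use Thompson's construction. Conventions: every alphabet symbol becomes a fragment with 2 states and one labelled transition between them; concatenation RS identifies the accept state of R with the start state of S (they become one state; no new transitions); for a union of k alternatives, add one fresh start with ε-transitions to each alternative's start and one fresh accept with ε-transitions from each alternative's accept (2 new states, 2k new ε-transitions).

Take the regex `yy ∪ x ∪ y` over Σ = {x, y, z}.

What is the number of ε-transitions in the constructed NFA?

6

Building bottom-up:
Each of the 4 symbol leaves contributes 0 ε-transitions.
  yy : 0 ε-transitions
  yy ∪ x ∪ y : 6 ε-transitions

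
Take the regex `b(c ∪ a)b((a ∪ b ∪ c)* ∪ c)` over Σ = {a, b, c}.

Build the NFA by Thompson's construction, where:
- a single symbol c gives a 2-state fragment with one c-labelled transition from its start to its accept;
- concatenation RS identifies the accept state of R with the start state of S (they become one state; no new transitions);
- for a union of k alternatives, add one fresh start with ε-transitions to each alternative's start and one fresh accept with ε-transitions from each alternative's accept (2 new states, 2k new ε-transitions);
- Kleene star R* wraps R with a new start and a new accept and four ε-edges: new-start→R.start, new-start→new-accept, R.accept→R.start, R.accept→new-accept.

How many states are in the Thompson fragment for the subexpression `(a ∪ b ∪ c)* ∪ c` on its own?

14

Fragment for `(a ∪ b ∪ c)* ∪ c`:
Each of the 4 symbol leaves contributes a 2-state fragment.
  a ∪ b ∪ c : 8 states
  (a ∪ b ∪ c)* : 10 states
  (a ∪ b ∪ c)* ∪ c : 14 states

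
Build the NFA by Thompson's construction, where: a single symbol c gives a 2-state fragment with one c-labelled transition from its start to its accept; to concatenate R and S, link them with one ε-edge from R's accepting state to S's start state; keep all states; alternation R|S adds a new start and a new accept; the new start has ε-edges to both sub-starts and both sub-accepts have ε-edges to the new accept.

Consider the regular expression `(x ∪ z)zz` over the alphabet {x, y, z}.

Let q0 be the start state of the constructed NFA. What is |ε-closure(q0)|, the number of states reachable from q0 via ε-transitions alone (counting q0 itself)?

Work bottom-up. For each fragment F, track |ε-closure(F.start)| and whether F's accept lies in that closure (i.e. whether F accepts ε). A single-symbol fragment has closure size 1 and does not accept ε.
  x ∪ z : new start ε-reaches every alternative's start; none of them accept ε, so the new accept is not reached: |closure| = 1 + 1 + 1 = 3
  (x ∪ z)zz : same as the first factor's closure: |closure| = 3

3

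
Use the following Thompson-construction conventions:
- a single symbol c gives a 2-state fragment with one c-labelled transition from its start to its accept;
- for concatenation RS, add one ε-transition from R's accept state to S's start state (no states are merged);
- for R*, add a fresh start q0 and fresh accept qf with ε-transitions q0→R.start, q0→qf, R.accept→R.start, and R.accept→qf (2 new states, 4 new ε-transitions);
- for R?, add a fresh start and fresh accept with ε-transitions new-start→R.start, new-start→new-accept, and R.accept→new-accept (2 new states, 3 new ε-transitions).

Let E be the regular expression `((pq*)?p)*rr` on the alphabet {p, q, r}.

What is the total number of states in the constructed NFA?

16

Per subexpression:
Each of the 5 symbol leaves contributes a 2-state fragment.
  q* = 4 states
  pq* = 6 states
  (pq*)? = 8 states
  (pq*)?p = 10 states
  ((pq*)?p)* = 12 states
  ((pq*)?p)*rr = 16 states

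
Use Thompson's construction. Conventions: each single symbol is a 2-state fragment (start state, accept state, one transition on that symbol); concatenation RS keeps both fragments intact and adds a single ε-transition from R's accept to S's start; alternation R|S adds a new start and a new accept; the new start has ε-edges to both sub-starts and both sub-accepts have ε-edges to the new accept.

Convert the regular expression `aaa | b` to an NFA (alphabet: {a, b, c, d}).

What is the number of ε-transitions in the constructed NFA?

By structural recursion:
Each of the 4 symbol leaves contributes 0 ε-transitions.
  aaa — 2 ε-transitions
  aaa | b — 6 ε-transitions

6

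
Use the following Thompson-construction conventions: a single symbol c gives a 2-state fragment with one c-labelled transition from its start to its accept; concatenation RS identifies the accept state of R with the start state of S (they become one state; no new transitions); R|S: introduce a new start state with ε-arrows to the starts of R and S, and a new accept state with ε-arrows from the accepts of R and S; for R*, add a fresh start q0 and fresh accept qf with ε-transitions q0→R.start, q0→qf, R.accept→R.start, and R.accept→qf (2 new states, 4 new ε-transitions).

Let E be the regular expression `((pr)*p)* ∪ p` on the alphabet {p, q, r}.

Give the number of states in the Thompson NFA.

12

Recursing over subexpressions:
Each of the 4 symbol leaves contributes a 2-state fragment.
  pr → 3 states
  (pr)* → 5 states
  (pr)*p → 6 states
  ((pr)*p)* → 8 states
  ((pr)*p)* ∪ p → 12 states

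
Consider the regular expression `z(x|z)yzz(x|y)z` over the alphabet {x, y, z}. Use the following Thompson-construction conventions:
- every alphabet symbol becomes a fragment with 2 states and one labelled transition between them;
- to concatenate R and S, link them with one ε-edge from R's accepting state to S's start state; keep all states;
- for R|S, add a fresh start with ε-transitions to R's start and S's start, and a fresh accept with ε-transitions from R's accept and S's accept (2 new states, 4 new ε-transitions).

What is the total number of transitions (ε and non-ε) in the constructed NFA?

23

Recursing over subexpressions:
Each of the 9 symbol leaves contributes 1 transition (1 symbol, 0 ε).
  x|z → 6 transitions (2 symbol, 4 ε)
  x|y → 6 transitions (2 symbol, 4 ε)
  z(x|z)yzz(x|y)z → 23 transitions (9 symbol, 14 ε)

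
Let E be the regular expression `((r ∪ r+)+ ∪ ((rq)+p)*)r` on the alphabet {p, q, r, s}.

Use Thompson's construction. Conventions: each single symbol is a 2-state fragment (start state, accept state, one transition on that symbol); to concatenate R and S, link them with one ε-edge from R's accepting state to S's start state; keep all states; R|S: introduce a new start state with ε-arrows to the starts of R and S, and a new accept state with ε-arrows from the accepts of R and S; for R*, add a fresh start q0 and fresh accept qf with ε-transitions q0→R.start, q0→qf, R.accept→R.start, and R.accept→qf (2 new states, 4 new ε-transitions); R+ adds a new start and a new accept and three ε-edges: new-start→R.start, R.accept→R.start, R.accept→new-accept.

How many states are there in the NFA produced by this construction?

By structural recursion:
Each of the 6 symbol leaves contributes a 2-state fragment.
  r+ → 4 states
  r ∪ r+ → 8 states
  (r ∪ r+)+ → 10 states
  rq → 4 states
  (rq)+ → 6 states
  (rq)+p → 8 states
  ((rq)+p)* → 10 states
  (r ∪ r+)+ ∪ ((rq)+p)* → 22 states
  ((r ∪ r+)+ ∪ ((rq)+p)*)r → 24 states

24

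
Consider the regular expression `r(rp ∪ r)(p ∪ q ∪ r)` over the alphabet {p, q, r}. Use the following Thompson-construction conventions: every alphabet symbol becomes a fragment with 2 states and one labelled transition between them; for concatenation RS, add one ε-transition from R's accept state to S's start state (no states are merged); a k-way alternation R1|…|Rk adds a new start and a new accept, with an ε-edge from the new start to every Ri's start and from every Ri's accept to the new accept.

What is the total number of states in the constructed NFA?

18

Recursing over subexpressions:
Each of the 7 symbol leaves contributes a 2-state fragment.
  rp → 4 states
  rp ∪ r → 8 states
  p ∪ q ∪ r → 8 states
  r(rp ∪ r)(p ∪ q ∪ r) → 18 states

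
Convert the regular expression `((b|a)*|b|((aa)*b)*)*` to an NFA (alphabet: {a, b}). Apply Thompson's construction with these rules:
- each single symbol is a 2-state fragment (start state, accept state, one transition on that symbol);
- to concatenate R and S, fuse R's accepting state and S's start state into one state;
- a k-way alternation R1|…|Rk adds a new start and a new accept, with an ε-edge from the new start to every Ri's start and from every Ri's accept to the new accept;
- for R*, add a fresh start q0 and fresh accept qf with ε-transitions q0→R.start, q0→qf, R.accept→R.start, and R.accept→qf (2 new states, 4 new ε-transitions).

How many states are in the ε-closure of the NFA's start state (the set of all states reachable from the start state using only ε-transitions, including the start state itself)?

Work bottom-up. For each fragment F, track |ε-closure(F.start)| and whether F's accept lies in that closure (i.e. whether F accepts ε). A single-symbol fragment has closure size 1 and does not accept ε.
  b|a — |ε-closure| = 1 + 1 + 1 = 3 (the new accept is not ε-reachable since no branch accepts ε)
  (b|a)* — |ε-closure| = 1 (new start) + 3 (body) + 1 (new accept) = 5
  aa — same as the first factor's closure: |ε-closure| = 1
  (aa)* — new start has ε-edges to the inner start and to the new accept, so |ε-closure| = 2 + 1 = 3
  (aa)*b — the left operand accepts ε, so the closure extends into the next operand (the shared merged state is already counted); |ε-closure| = 3 + (1−1) = 3
  ((aa)*b)* — |ε-closure| = 1 (new start) + 3 (body) + 1 (new accept) = 5
  (b|a)*|b|((aa)*b)* — |ε-closure| = 1 (new start) + (5 + 1 + 5) + 1 (new accept, since some branch ε-reaches its own accept) = 13
  ((b|a)*|b|((aa)*b)*)* — new start has ε-edges to the inner start and to the new accept, so |ε-closure| = 2 + 13 = 15

15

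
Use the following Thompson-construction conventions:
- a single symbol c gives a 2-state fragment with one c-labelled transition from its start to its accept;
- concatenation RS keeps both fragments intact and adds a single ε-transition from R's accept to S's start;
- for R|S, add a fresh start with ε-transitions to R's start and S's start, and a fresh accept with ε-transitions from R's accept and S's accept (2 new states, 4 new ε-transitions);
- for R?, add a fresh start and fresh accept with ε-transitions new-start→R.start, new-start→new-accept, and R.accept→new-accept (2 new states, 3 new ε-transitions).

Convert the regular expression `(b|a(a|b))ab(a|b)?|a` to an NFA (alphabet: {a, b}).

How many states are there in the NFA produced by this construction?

28

By structural recursion:
Each of the 9 symbol leaves contributes a 2-state fragment.
  a|b → 6 states
  a(a|b) → 8 states
  b|a(a|b) → 12 states
  a|b → 6 states
  (a|b)? → 8 states
  (b|a(a|b))ab(a|b)? → 24 states
  (b|a(a|b))ab(a|b)?|a → 28 states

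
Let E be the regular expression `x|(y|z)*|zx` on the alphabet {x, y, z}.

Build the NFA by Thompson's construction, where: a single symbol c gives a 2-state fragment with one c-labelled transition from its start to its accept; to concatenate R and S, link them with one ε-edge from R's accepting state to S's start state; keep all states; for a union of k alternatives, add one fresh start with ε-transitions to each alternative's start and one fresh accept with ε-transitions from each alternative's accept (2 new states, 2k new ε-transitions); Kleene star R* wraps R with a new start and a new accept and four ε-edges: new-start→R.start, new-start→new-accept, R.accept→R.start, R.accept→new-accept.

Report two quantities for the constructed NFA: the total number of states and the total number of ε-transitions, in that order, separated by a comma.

16, 15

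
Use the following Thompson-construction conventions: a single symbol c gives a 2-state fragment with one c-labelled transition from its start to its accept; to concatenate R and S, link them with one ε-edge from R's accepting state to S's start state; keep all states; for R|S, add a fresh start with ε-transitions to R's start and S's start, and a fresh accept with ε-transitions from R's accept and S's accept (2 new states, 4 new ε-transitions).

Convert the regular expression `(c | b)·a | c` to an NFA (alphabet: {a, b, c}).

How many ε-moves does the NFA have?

Building bottom-up:
Each of the 4 symbol leaves contributes 0 ε-transitions.
  c | b : 4 ε-transitions
  (c | b)·a : 5 ε-transitions
  (c | b)·a | c : 9 ε-transitions

9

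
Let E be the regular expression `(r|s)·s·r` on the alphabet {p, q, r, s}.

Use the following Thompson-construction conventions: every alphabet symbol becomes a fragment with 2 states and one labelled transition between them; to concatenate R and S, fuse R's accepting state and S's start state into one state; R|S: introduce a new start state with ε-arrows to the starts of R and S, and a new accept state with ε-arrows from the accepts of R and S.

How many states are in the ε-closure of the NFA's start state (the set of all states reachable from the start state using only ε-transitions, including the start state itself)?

3

Let C(F) = |ε-closure(F.start)| within fragment F, and note whether F accepts ε. Symbol fragments have C = 1 and do not accept ε. Then:
  r|s → |closure| = 1 + 1 + 1 = 3 (the new accept is not ε-reachable since no branch accepts ε)
  (r|s)·s·r → same as the first factor's closure: |closure| = 3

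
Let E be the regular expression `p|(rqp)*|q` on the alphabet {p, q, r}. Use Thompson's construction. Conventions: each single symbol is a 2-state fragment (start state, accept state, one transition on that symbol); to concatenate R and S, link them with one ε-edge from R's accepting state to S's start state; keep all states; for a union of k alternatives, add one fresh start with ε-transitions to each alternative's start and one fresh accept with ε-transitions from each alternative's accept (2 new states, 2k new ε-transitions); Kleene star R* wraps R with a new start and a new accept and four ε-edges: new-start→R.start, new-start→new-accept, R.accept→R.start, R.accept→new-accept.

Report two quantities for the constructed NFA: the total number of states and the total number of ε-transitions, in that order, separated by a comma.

14, 12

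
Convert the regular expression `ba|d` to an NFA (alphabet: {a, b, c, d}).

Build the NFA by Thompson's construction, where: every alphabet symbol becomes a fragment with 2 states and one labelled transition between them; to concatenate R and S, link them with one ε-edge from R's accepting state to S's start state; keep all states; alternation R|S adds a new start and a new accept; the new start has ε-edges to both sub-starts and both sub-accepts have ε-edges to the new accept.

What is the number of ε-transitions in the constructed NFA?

Bottom-up over the parse tree:
Each of the 3 symbol leaves contributes 0 ε-transitions.
  ba → 1 ε-transition
  ba|d → 5 ε-transitions

5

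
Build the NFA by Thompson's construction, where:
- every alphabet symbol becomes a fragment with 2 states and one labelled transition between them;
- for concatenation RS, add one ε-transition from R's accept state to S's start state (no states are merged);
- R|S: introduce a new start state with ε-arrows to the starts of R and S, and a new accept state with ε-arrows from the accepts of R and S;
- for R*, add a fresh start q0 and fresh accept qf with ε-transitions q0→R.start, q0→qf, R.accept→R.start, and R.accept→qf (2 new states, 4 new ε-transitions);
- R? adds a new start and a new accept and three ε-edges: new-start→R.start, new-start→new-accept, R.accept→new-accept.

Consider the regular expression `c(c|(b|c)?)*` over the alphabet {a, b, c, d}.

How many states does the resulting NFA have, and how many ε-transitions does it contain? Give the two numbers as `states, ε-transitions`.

Bottom-up over the parse tree:
Each of the 4 symbol leaves contributes 2 states and 0 ε-transitions.
  b|c → 6 states, 4 ε-transitions
  (b|c)? → 8 states, 7 ε-transitions
  c|(b|c)? → 12 states, 11 ε-transitions
  (c|(b|c)?)* → 14 states, 15 ε-transitions
  c(c|(b|c)?)* → 16 states, 16 ε-transitions

16, 16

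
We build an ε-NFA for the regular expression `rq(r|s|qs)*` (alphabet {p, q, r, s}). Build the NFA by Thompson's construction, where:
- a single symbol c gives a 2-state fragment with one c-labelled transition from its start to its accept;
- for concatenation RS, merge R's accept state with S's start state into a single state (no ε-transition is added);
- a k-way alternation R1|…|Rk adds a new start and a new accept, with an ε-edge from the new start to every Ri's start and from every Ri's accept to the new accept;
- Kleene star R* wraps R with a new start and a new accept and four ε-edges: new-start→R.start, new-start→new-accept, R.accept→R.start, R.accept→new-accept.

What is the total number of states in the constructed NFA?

13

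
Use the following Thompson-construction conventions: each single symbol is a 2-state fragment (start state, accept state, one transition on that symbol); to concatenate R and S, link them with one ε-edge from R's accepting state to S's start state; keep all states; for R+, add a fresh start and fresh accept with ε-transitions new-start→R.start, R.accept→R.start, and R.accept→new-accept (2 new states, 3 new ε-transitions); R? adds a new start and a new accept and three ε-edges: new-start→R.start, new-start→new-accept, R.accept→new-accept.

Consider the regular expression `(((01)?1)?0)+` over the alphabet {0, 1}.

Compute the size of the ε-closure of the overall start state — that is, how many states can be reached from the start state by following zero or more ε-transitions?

Compute the ε-closure size of each fragment's start state recursively; a symbol fragment's start has no outgoing ε-edge, so its closure is just itself (size 1).
  01 → same as the first factor's closure: |closure| = 1
  (01)? → new start has ε-edges to the inner start and to the new accept, so |closure| = 2 + 1 = 3
  (01)?1 → |closure| = 3 + 1 = 4 (closure spills across the concat boundary because the left factor accepts ε)
  ((01)?1)? → new start has ε-edges to the inner start and to the new accept, so |closure| = 2 + 4 = 6
  ((01)?1)?0 → |closure| = 6 + 1 = 7 (closure spills across the concat boundary because the left factor accepts ε)
  (((01)?1)?0)+ → new start ε-reaches only the body's start; the new accept needs a symbol first: |closure| = 1 + 7 = 8

8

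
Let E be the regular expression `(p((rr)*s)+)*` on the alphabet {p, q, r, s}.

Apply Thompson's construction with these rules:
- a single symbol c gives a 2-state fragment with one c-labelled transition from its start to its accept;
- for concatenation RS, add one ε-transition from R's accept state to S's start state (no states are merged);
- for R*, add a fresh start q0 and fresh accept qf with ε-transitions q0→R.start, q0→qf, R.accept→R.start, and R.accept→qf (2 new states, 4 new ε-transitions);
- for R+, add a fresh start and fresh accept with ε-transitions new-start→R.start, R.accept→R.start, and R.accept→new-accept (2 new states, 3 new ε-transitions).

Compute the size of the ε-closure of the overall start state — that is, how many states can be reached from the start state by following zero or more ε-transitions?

3

Compute the ε-closure size of each fragment's start state recursively; a symbol fragment's start has no outgoing ε-edge, so its closure is just itself (size 1).
  rr : C equals the left operand's closure size = 1 (its accept is not ε-reachable, so the closure stops there)
  (rr)* : the star's fresh start ε-reaches both the body's start and the fresh accept: C = 2 + 1 = 3
  (rr)*s : the left operand accepts ε, so the closure extends into the next operand (via the concat ε-link); C = 3 + 1 = 4
  ((rr)*s)+ : new start ε-reaches only the body's start; the new accept needs a symbol first: C = 1 + 4 = 5
  p((rr)*s)+ : same as the first factor's closure: C = 1
  (p((rr)*s)+)* : the star's fresh start ε-reaches both the body's start and the fresh accept: C = 2 + 1 = 3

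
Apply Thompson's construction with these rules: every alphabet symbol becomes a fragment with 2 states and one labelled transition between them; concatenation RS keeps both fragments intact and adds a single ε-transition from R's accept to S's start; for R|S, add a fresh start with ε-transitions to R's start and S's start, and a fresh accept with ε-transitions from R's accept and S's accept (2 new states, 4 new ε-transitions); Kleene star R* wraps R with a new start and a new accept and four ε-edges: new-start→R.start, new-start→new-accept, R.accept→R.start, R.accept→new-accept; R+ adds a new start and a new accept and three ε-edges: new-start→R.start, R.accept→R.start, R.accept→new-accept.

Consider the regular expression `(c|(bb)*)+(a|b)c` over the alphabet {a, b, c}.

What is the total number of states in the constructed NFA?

20

Recursing over subexpressions:
Each of the 6 symbol leaves contributes a 2-state fragment.
  bb → 4 states
  (bb)* → 6 states
  c|(bb)* → 10 states
  (c|(bb)*)+ → 12 states
  a|b → 6 states
  (c|(bb)*)+(a|b)c → 20 states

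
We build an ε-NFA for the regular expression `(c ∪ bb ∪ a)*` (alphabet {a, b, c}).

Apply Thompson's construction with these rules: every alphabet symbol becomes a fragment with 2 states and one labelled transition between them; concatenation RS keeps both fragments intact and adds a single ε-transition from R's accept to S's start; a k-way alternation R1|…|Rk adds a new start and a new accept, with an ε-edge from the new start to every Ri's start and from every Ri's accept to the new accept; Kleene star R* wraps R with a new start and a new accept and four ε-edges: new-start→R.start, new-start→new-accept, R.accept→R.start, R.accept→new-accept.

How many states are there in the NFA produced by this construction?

12

Building bottom-up:
Each of the 4 symbol leaves contributes a 2-state fragment.
  bb → 4 states
  c ∪ bb ∪ a → 10 states
  (c ∪ bb ∪ a)* → 12 states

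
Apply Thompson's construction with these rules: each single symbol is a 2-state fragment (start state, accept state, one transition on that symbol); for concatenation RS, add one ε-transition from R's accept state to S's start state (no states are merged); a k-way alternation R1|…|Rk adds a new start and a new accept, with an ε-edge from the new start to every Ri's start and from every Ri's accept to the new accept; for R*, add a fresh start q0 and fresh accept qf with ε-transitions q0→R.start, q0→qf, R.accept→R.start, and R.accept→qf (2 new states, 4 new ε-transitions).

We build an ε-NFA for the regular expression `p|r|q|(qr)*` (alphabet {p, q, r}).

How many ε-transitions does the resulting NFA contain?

13

Recursing over subexpressions:
Each of the 5 symbol leaves contributes 0 ε-transitions.
  qr — 1 ε-transition
  (qr)* — 5 ε-transitions
  p|r|q|(qr)* — 13 ε-transitions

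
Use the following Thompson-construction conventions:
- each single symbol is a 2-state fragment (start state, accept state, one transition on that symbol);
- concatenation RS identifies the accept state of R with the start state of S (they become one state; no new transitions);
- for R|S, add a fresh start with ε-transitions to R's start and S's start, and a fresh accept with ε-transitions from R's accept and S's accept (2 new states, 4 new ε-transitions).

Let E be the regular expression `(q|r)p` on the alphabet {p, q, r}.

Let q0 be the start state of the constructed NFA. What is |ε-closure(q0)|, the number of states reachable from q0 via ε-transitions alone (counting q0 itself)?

Work bottom-up. For each fragment F, track |ε-closure(F.start)| and whether F's accept lies in that closure (i.e. whether F accepts ε). A single-symbol fragment has closure size 1 and does not accept ε.
  q|r — new start ε-reaches every alternative's start; none of them accept ε, so the new accept is not reached: |ε-closure| = 1 + 1 + 1 = 3
  (q|r)p — same as the first factor's closure: |ε-closure| = 3

3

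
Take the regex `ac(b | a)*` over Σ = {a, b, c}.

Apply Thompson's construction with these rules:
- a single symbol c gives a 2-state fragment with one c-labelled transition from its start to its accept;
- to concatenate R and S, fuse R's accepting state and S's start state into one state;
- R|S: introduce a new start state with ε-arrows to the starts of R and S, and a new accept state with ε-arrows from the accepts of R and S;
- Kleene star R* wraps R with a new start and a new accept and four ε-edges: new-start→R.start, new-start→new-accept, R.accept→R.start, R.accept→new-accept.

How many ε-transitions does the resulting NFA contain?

Bottom-up over the parse tree:
Each of the 4 symbol leaves contributes 0 ε-transitions.
  b | a → 4 ε-transitions
  (b | a)* → 8 ε-transitions
  ac(b | a)* → 8 ε-transitions

8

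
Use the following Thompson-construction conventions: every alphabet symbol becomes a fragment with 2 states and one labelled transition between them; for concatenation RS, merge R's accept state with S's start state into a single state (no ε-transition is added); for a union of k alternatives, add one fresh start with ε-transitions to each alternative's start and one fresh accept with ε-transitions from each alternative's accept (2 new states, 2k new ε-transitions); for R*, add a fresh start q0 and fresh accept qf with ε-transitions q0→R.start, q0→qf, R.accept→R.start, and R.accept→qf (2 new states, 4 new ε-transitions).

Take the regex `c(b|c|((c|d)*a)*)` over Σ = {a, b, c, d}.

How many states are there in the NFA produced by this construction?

By structural recursion:
Each of the 6 symbol leaves contributes a 2-state fragment.
  c|d : 6 states
  (c|d)* : 8 states
  (c|d)*a : 9 states
  ((c|d)*a)* : 11 states
  b|c|((c|d)*a)* : 17 states
  c(b|c|((c|d)*a)*) : 18 states

18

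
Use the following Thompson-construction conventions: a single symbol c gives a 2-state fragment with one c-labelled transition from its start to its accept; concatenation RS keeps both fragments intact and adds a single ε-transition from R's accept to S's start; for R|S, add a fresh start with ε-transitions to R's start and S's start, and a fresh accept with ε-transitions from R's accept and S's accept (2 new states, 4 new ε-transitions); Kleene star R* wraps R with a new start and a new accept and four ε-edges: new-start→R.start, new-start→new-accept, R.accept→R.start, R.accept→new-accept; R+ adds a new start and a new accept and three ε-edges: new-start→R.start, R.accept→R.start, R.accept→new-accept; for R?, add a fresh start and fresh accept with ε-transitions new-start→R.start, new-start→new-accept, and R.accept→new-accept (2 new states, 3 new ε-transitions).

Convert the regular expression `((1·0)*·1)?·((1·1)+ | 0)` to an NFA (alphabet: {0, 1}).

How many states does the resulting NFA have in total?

Building bottom-up:
Each of the 6 symbol leaves contributes a 2-state fragment.
  1·0 — 4 states
  (1·0)* — 6 states
  (1·0)*·1 — 8 states
  ((1·0)*·1)? — 10 states
  1·1 — 4 states
  (1·1)+ — 6 states
  (1·1)+ | 0 — 10 states
  ((1·0)*·1)?·((1·1)+ | 0) — 20 states

20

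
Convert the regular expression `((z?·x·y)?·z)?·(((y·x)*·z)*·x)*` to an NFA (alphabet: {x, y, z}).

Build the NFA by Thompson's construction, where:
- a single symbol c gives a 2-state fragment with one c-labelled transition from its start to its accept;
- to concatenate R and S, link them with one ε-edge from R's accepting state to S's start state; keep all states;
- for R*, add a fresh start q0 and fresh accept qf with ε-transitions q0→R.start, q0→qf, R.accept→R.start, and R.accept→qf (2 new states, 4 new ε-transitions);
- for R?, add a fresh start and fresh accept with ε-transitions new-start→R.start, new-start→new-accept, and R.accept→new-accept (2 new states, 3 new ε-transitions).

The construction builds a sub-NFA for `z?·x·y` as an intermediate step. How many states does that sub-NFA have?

Fragment for `z?·x·y`:
Each of the 3 symbol leaves contributes a 2-state fragment.
  z? = 4 states
  z?·x·y = 8 states

8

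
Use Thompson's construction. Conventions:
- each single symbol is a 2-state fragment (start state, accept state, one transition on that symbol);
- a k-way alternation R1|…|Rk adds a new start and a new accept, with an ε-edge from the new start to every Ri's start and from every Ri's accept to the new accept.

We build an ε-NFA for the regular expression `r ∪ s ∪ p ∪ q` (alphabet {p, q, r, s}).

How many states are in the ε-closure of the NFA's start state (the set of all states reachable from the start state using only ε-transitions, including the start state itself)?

Compute the ε-closure size of each fragment's start state recursively; a symbol fragment's start has no outgoing ε-edge, so its closure is just itself (size 1).
  r ∪ s ∪ p ∪ q → new start ε-reaches every alternative's start; none of them accept ε, so the new accept is not reached: |ε-closure| = 1 + 1 + 1 + 1 + 1 = 5

5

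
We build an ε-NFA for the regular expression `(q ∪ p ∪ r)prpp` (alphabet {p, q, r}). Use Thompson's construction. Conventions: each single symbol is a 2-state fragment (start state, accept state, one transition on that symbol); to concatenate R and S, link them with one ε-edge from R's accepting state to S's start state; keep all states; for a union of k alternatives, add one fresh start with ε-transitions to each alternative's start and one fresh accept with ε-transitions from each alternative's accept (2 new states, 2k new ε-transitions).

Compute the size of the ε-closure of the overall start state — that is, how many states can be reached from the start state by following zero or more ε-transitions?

Work bottom-up. For each fragment F, track |ε-closure(F.start)| and whether F's accept lies in that closure (i.e. whether F accepts ε). A single-symbol fragment has closure size 1 and does not accept ε.
  q ∪ p ∪ r — |closure| = 1 + 1 + 1 + 1 = 4 (the new accept is not ε-reachable since no branch accepts ε)
  (q ∪ p ∪ r)prpp — same as the first factor's closure: |closure| = 4

4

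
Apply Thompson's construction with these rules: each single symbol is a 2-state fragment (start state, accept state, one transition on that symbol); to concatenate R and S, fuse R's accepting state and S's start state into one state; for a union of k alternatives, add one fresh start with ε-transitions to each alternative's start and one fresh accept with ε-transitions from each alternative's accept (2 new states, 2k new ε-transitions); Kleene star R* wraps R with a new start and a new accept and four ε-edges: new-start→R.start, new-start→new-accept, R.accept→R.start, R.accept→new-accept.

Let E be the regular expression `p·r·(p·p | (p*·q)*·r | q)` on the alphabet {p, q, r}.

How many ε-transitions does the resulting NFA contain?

14

Bottom-up over the parse tree:
Each of the 8 symbol leaves contributes 0 ε-transitions.
  p·p : 0 ε-transitions
  p* : 4 ε-transitions
  p*·q : 4 ε-transitions
  (p*·q)* : 8 ε-transitions
  (p*·q)*·r : 8 ε-transitions
  p·p | (p*·q)*·r | q : 14 ε-transitions
  p·r·(p·p | (p*·q)*·r | q) : 14 ε-transitions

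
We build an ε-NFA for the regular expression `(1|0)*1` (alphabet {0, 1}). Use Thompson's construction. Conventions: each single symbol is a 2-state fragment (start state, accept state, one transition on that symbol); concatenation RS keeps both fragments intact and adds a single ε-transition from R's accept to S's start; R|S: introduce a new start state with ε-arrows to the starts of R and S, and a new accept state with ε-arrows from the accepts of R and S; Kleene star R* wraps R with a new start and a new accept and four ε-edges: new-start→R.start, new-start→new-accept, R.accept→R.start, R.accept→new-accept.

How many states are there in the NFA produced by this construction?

10

Bottom-up over the parse tree:
Each of the 3 symbol leaves contributes a 2-state fragment.
  1|0 : 6 states
  (1|0)* : 8 states
  (1|0)*1 : 10 states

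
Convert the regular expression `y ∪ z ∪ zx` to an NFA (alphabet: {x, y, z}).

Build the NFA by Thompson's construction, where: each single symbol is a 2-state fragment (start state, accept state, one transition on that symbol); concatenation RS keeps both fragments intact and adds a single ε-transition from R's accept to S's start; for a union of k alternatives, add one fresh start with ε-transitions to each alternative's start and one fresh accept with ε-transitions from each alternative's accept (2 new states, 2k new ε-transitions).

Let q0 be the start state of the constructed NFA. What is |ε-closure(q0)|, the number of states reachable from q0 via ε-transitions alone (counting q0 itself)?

Work bottom-up. For each fragment F, track |ε-closure(F.start)| and whether F's accept lies in that closure (i.e. whether F accepts ε). A single-symbol fragment has closure size 1 and does not accept ε.
  zx : same as the first factor's closure: C = 1
  y ∪ z ∪ zx : new start ε-reaches every alternative's start; none of them accept ε, so the new accept is not reached: C = 1 + 1 + 1 + 1 = 4

4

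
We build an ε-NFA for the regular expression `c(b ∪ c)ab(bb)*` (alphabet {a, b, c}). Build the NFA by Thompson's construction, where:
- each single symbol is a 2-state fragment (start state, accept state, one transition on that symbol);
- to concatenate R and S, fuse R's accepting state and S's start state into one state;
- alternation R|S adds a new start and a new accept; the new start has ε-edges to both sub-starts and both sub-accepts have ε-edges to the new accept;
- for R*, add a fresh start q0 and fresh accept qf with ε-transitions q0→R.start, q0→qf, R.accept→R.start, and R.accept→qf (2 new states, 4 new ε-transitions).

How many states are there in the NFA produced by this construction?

13

Per subexpression:
Each of the 7 symbol leaves contributes a 2-state fragment.
  b ∪ c : 6 states
  bb : 3 states
  (bb)* : 5 states
  c(b ∪ c)ab(bb)* : 13 states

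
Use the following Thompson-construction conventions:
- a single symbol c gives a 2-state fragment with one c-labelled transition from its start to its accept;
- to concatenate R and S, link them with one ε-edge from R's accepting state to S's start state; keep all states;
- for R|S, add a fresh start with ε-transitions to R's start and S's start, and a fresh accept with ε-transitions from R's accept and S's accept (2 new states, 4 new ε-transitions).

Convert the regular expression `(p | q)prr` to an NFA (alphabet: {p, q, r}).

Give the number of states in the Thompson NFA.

12

By structural recursion:
Each of the 5 symbol leaves contributes a 2-state fragment.
  p | q — 6 states
  (p | q)prr — 12 states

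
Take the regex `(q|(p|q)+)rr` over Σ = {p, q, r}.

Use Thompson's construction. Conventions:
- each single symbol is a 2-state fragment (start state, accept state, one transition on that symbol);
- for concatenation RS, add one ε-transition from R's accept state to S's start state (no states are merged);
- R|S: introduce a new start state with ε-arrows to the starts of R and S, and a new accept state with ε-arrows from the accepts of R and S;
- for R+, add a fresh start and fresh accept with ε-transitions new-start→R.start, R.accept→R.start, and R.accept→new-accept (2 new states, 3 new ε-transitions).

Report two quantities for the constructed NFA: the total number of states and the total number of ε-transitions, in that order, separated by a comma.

Bottom-up over the parse tree:
Each of the 5 symbol leaves contributes 2 states and 0 ε-transitions.
  p|q — 6 states, 4 ε-transitions
  (p|q)+ — 8 states, 7 ε-transitions
  q|(p|q)+ — 12 states, 11 ε-transitions
  (q|(p|q)+)rr — 16 states, 13 ε-transitions

16, 13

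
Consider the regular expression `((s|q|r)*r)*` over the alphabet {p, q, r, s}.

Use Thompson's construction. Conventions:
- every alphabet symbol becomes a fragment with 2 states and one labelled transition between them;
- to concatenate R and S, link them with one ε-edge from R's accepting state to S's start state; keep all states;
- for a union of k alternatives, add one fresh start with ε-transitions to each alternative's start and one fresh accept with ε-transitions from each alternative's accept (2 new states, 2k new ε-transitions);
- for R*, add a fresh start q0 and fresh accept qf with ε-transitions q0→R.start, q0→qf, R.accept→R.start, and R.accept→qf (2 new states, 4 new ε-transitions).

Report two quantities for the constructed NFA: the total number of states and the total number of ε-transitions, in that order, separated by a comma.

Bottom-up over the parse tree:
Each of the 4 symbol leaves contributes 2 states and 0 ε-transitions.
  s|q|r = 8 states, 6 ε-transitions
  (s|q|r)* = 10 states, 10 ε-transitions
  (s|q|r)*r = 12 states, 11 ε-transitions
  ((s|q|r)*r)* = 14 states, 15 ε-transitions

14, 15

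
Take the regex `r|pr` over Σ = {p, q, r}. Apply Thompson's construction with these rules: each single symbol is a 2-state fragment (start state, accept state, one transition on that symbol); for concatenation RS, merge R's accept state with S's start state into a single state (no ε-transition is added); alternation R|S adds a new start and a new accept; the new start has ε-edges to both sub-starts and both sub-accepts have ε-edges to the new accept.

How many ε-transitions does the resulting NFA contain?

By structural recursion:
Each of the 3 symbol leaves contributes 0 ε-transitions.
  pr = 0 ε-transitions
  r|pr = 4 ε-transitions

4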